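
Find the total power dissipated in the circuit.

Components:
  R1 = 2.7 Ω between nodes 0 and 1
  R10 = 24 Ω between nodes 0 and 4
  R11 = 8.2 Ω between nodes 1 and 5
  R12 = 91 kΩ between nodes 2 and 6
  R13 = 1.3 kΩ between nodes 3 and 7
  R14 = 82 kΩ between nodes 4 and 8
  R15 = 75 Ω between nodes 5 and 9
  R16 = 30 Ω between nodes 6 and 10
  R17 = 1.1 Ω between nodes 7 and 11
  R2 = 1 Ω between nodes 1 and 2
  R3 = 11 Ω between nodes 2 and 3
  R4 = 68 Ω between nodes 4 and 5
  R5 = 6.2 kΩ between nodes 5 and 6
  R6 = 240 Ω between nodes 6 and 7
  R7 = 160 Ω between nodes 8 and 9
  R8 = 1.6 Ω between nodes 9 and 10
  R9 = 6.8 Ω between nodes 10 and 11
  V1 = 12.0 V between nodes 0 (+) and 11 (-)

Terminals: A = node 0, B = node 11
Nodal analysis, taking node 11 as the 0 V reference.
Source V1 fixes V_0 = 12 V.
KCL at each unknown node (sum of currents leaving = 0; resistances in Ω):
  Node 1: (V_1 - 12)/2.7 + (V_1 - V_2)/1 + (V_1 - V_5)/8.2 = 0
  Node 2: (V_2 - V_1)/1 + (V_2 - V_3)/11 + (V_2 - V_6)/91000 = 0
  Node 3: (V_3 - V_2)/11 + (V_3 - V_7)/1300 = 0
  Node 4: (V_4 - V_5)/68 + (V_4 - 12)/24 + (V_4 - V_8)/82000 = 0
  Node 5: (V_5 - V_4)/68 + (V_5 - V_6)/6200 + (V_5 - V_1)/8.2 + (V_5 - V_9)/75 = 0
  Node 6: (V_6 - V_5)/6200 + (V_6 - V_7)/240 + (V_6 - V_2)/91000 + (V_6 - V_10)/30 = 0
  Node 7: (V_7 - V_6)/240 + (V_7 - V_3)/1300 + (V_7 - 0)/1.1 = 0
  Node 8: (V_8 - V_9)/160 + (V_8 - V_4)/82000 = 0
  Node 9: (V_9 - V_8)/160 + (V_9 - V_10)/1.6 + (V_9 - V_5)/75 = 0
  Node 10: (V_10 - V_9)/1.6 + (V_10 - 0)/6.8 + (V_10 - V_6)/30 = 0
Collecting terms (coefficients in siemens):
  1.492·V_1 - 1·V_2 - 0.122·V_5 = 4.444
  1.091·V_2 - 1·V_1 - 0.09091·V_3 - 0.00001099·V_6 = 0
  0.09168·V_3 - 0.09091·V_2 - 0.0007692·V_7 = 0
  0.05638·V_4 - 0.01471·V_5 - 0.0000122·V_8 = 0.5
  0.1502·V_5 - 0.122·V_1 - 0.01471·V_4 - 0.0001613·V_6 - 0.01333·V_9 = 0
  0.03767·V_6 - 0.00001099·V_2 - 0.0001613·V_5 - 0.004167·V_7 - 0.03333·V_10 = 0
  0.914·V_7 - 0.0007692·V_3 - 0.004167·V_6 = 0
  0.006262·V_8 - 0.0000122·V_4 - 0.00625·V_9 = 0
  0.6446·V_9 - 0.01333·V_5 - 0.00625·V_8 - 0.625·V_10 = 0
  0.8054·V_10 - 0.03333·V_6 - 0.625·V_9 = 0
Solving these 10 simultaneous equations (Gaussian elimination) gives:
  V_1 = 11.66 V, V_2 = 11.65 V, V_3 = 11.56 V, V_4 = 11.66 V
  V_5 = 10.71 V, V_6 = 0.8151 V, V_7 = 0.01344 V, V_8 = 1.09 V
  V_9 = 1.07 V, V_10 = 0.8639 V
Power in each resistor, P = (ΔV)²/R:
  P_R1 = (12 - 11.66)²/2.7 = 0.04228 W
  P_R2 = (11.66 - 11.65)²/1 = 0.00008096 W
  P_R3 = (11.65 - 11.56)²/11 = 0.0008671 W
  P_R4 = (11.66 - 10.71)²/68 = 0.01331 W
  P_R5 = (10.71 - 0.8151)²/6200 = 0.01579 W
  P_R6 = (0.8151 - 0.01344)²/240 = 0.002678 W
  P_R7 = (1.09 - 1.07)²/160 = 0.000002659 W
  P_R8 = (1.07 - 0.8639)²/1.6 = 0.02649 W
  P_R9 = (0.8639 - 0)²/6.8 = 0.1097 W
  P_R10 = (12 - 11.66)²/24 = 0.004785 W
  P_R11 = (11.66 - 10.71)²/8.2 = 0.1106 W
  P_R12 = (11.65 - 0.8151)²/91000 = 0.001291 W
  P_R13 = (11.56 - 0.01344)²/1300 = 0.1025 W
  P_R14 = (11.66 - 1.09)²/82000 = 0.001363 W
  P_R15 = (10.71 - 1.07)²/75 = 1.239 W
  P_R16 = (0.8151 - 0.8639)²/30 = 0.00007924 W
  P_R17 = (0.01344 - 0)²/1.1 = 0.0001642 W
P_total = P_R1 + P_R2 + P_R3 + P_R4 + P_R5 + P_R6 + P_R7 + P_R8 + P_R9 + P_R10 + P_R11 + P_R12 + P_R13 + P_R14 + P_R15 + P_R16 + P_R17 = 1.671 W

Final answer: 1.671 W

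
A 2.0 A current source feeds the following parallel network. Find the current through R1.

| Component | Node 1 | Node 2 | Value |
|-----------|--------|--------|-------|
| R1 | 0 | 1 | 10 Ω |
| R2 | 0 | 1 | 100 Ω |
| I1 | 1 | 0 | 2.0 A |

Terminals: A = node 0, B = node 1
All resistors sit directly between nodes 0 and 1, so they are in parallel and share one voltage V; the full source current 2 A splits among them.
1/R_par = 1/10 + 1/100 = 0.11 S  =>  R_par = 9.091 Ω
V = I × R_par = 2 × 9.091 = 18.18 V
I_R1 = V/R1 = 18.18/10 = 1.818 A

Final answer: 1.818 A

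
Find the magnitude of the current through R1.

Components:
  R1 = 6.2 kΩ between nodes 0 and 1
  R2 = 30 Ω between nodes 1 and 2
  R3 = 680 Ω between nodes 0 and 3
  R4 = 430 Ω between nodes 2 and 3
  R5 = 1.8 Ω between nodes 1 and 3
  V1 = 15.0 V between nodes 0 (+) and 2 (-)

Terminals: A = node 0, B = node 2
Nodal analysis, taking node 2 as the 0 V reference.
Source V1 fixes V_0 = 15 V.
KCL at each unknown node (sum of currents leaving = 0; resistances in Ω):
  Node 1: (V_1 - 15)/6200 + (V_1 - 0)/30 + (V_1 - V_3)/1.8 = 0
  Node 3: (V_3 - 15)/680 + (V_3 - 0)/430 + (V_3 - V_1)/1.8 = 0
Collecting terms (coefficients in siemens):
  0.5891·V_1 - 0.5556·V_3 = 0.002419
  0.5594·V_3 - 0.5556·V_1 = 0.02206
Determinant D = (0.5891)(0.5594) - (-0.5556)(-0.5556) = 0.02084
V_1 = [(0.002419)(0.5594) - (-0.5556)(0.02206)]/D = 0.6528 V
V_3 = [(0.5891)(0.02206) - (0.002419)(-0.5556)]/D = 0.6879 V
I_R1 = (V_0 - V_1)/R1 = (15 - 0.6528)/6200 = 0.002314 A
|I_R1| = 0.002314 A

Final answer: |I_R1| = 0.002314 A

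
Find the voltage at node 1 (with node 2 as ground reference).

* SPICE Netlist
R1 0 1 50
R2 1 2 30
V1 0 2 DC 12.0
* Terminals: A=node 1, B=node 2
Nodal analysis, taking node 2 as the 0 V reference.
Source V1 fixes V_0 = 12 V.
KCL at each unknown node (sum of currents leaving = 0; resistances in Ω):
  Node 1: (V_1 - 12)/50 + (V_1 - 0)/30 = 0
Collecting terms: 0.05333 × V_1 = 0.24  =>  V_1 = 4.5 V
The requested potential is V_1 = 4.5 V.

Final answer: V_1 = 4.5 V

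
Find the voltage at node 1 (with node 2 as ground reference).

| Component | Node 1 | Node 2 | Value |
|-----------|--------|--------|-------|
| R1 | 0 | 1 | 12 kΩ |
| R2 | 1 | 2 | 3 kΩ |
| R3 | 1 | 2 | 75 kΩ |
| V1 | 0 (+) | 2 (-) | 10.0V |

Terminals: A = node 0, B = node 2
Nodal analysis, taking node 2 as the 0 V reference.
Source V1 fixes V_0 = 10 V.
KCL at each unknown node (sum of currents leaving = 0; resistances in Ω):
  Node 1: (V_1 - 10)/12000 + (V_1 - 0)/3000 + (V_1 - 0)/75000 = 0
Collecting terms: 0.00043 × V_1 = 0.0008333  =>  V_1 = 1.938 V
The requested potential is V_1 = 1.938 V.

Final answer: V_1 = 1.938 V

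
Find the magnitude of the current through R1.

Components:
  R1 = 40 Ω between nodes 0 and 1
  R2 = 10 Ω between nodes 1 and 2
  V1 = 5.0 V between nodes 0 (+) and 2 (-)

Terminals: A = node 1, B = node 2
Nodal analysis, taking node 2 as the 0 V reference.
Source V1 fixes V_0 = 5 V.
KCL at each unknown node (sum of currents leaving = 0; resistances in Ω):
  Node 1: (V_1 - 5)/40 + (V_1 - 0)/10 = 0
Collecting terms: 0.125 × V_1 = 0.125  =>  V_1 = 1 V
I_R1 = (V_0 - V_1)/R1 = (5 - 1)/40 = 0.1 A
|I_R1| = 0.1 A

Final answer: |I_R1| = 0.1 A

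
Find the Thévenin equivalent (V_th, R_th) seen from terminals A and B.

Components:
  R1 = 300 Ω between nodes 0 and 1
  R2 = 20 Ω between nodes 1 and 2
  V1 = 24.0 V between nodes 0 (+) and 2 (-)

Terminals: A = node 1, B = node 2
Step 1 — V_th is the open-circuit voltage V_A - V_B (nothing connected across the terminals).
Nodal analysis, taking node 2 as the 0 V reference.
Source V1 fixes V_0 = 24 V.
KCL at each unknown node (sum of currents leaving = 0; resistances in Ω):
  Node 1: (V_1 - 24)/300 + (V_1 - 0)/20 = 0
Collecting terms: 0.05333 × V_1 = 0.08  =>  V_1 = 1.5 V
V_th = V_1 - V_2 = 1.5 - 0 = 1.5 V
Step 2 — R_th: zero the source — replace V1 by a short circuit (node 2 merges into node 0) — and find the resistance seen between A (node 1) and B (node 0).
Reduce the network between node 1 (A) and node 0 (B) by series/parallel combination:
  Rp1 = R1 ‖ R2 (parallel, both between nodes 0 and 1) = 1/(1/300 + 1/20) = 18.75 Ω
R_th = 18.75 Ω

Final answer: V_th = 1.5 V, R_th = 18.75 Ω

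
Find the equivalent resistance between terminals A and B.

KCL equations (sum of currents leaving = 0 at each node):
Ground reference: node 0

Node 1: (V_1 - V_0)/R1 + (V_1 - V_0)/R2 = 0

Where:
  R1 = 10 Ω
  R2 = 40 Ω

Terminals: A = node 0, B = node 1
Reduce the network between node 0 (A) and node 1 (B) by series/parallel combination:
  Rp1 = R1 ‖ R2 (parallel, both between nodes 0 and 1) = 1/(1/10 + 1/40) = 8 Ω
R_eq = 8 Ω

Final answer: 8 Ω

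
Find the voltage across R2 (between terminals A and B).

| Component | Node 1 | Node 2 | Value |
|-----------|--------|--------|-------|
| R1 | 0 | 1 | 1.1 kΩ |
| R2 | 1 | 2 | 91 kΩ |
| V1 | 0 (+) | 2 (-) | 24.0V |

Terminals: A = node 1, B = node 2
R1 and R2 are in series across V1 (node 0 → node 1 → node 2), and the output A–B is taken across R2, so this is a voltage divider.
Series current: I = V1/(R1 + R2) = 24/(1100 + 91000) = 24/92100 = 0.0002606 A
V_R2 = I × R2 = V1 × R2/(R1 + R2) = 24 × 91000/92100 = 23.71 V

Final answer: 23.71 V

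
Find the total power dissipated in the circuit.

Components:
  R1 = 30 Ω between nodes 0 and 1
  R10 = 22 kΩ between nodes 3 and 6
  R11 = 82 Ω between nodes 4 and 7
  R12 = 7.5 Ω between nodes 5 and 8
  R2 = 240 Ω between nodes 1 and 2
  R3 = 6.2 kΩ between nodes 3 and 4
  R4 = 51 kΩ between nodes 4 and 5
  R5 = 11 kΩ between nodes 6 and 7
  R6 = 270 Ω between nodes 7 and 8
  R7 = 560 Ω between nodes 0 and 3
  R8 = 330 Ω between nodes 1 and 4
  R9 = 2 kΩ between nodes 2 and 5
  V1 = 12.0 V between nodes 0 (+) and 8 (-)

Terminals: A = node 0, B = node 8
Nodal analysis, taking node 8 as the 0 V reference.
Source V1 fixes V_0 = 12 V.
KCL at each unknown node (sum of currents leaving = 0; resistances in Ω):
  Node 1: (V_1 - 12)/30 + (V_1 - V_2)/240 + (V_1 - V_4)/330 = 0
  Node 2: (V_2 - V_1)/240 + (V_2 - V_5)/2000 = 0
  Node 3: (V_3 - V_4)/6200 + (V_3 - 12)/560 + (V_3 - V_6)/22000 = 0
  Node 4: (V_4 - V_3)/6200 + (V_4 - V_5)/51000 + (V_4 - V_1)/330 + (V_4 - V_7)/82 = 0
  Node 5: (V_5 - V_4)/51000 + (V_5 - V_2)/2000 + (V_5 - 0)/7.5 = 0
  Node 6: (V_6 - V_7)/11000 + (V_6 - V_3)/22000 = 0
  Node 7: (V_7 - V_6)/11000 + (V_7 - 0)/270 + (V_7 - V_4)/82 = 0
Collecting terms (coefficients in siemens):
  0.04053·V_1 - 0.004167·V_2 - 0.00303·V_4 = 0.4
  0.004667·V_2 - 0.004167·V_1 - 0.0005·V_5 = 0
  0.001992·V_3 - 0.0001613·V_4 - 0.00004545·V_6 = 0.02143
  0.01541·V_4 - 0.00303·V_1 - 0.0001613·V_3 - 0.00001961·V_5 - 0.0122·V_7 = 0
  0.1339·V_5 - 0.0005·V_2 - 0.00001961·V_4 = 0
  0.0001364·V_6 - 0.00004545·V_3 - 0.00009091·V_7 = 0
  0.01599·V_7 - 0.0122·V_4 - 0.00009091·V_6 = 0
Solving these 7 simultaneous equations (Gaussian elimination) gives:
  V_1 = 11.36 V, V_2 = 10.15 V, V_3 = 11.4 V, V_4 = 6.019 V
  V_5 = 0.03879 V, V_6 = 6.886 V, V_7 = 4.63 V
Power in each resistor, P = (ΔV)²/R:
  P_R1 = (12 - 11.36)²/30 = 0.01354 W
  P_R2 = (11.36 - 10.15)²/240 = 0.006133 W
  P_R3 = (11.4 - 6.019)²/6200 = 0.004668 W
  P_R4 = (6.019 - 0.03879)²/51000 = 0.0007013 W
  P_R5 = (6.886 - 4.63)²/11000 = 0.0004629 W
  P_R6 = (4.63 - 0)²/270 = 0.07939 W
  P_R7 = (12 - 11.4)²/560 = 0.0006446 W
  P_R8 = (11.36 - 6.019)²/330 = 0.08652 W
  P_R9 = (10.15 - 0.03879)²/2000 = 0.05111 W
  P_R10 = (11.4 - 6.886)²/22000 = 0.0009257 W
  P_R11 = (6.019 - 4.63)²/82 = 0.02354 W
  P_R12 = (0.03879 - 0)²/7.5 = 0.0002007 W
P_total = P_R1 + P_R2 + P_R3 + P_R4 + P_R5 + P_R6 + P_R7 + P_R8 + P_R9 + P_R10 + P_R11 + P_R12 = 0.2678 W

Final answer: 0.2678 W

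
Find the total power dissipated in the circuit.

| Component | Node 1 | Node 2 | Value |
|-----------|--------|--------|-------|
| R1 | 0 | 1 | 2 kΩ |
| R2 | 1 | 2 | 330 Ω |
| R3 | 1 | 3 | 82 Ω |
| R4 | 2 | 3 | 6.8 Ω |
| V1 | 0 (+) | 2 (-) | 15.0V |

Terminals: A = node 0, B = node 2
Nodal analysis, taking node 2 as the 0 V reference.
Source V1 fixes V_0 = 15 V.
KCL at each unknown node (sum of currents leaving = 0; resistances in Ω):
  Node 1: (V_1 - 15)/2000 + (V_1 - 0)/330 + (V_1 - V_3)/82 = 0
  Node 3: (V_3 - V_1)/82 + (V_3 - 0)/6.8 = 0
Collecting terms (coefficients in siemens):
  0.01573·V_1 - 0.0122·V_3 = 0.0075
  0.1593·V_3 - 0.0122·V_1 = 0
Determinant D = (0.01573)(0.1593) - (-0.0122)(-0.0122) = 0.002356
V_1 = [(0.0075)(0.1593) - (-0.0122)(0)]/D = 0.507 V
V_3 = [(0.01573)(0) - (0.0075)(-0.0122)]/D = 0.03883 V
Power in each resistor, P = (ΔV)²/R:
  P_R1 = (15 - 0.507)²/2000 = 0.105 W
  P_R2 = (0.507 - 0)²/330 = 0.0007791 W
  P_R3 = (0.507 - 0.03883)²/82 = 0.002674 W
  P_R4 = (0 - 0.03883)²/6.8 = 0.0002217 W
P_total = P_R1 + P_R2 + P_R3 + P_R4 = 0.1087 W

Final answer: 0.1087 W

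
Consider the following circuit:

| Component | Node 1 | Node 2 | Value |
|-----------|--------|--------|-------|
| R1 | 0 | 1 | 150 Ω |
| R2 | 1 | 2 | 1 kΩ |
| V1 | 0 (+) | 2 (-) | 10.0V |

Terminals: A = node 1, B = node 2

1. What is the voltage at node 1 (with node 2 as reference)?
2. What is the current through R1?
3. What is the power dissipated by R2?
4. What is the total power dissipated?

Nodal analysis, taking node 2 as the 0 V reference.
Source V1 fixes V_0 = 10 V.
KCL at each unknown node (sum of currents leaving = 0; resistances in Ω):
  Node 1: (V_1 - 10)/150 + (V_1 - 0)/1000 = 0
Collecting terms: 0.007667 × V_1 = 0.06667  =>  V_1 = 8.696 V
Part 1:
  Read off the nodal solution: V_1 = 8.696 V
Part 2:
  I_R1 = (V_0 - V_1)/R1 = (10 - 8.696)/150 = 0.008696 A
  Magnitude: I_R1 = 0.008696 A
Part 3:
  I_R2 = (V_1 - V_2)/R2 = (8.696 - 0)/1000 = 0.008696 A
  P_R2 = I_R2² × R2 = (0.008696)² × 1000 = 0.07561 W
Part 4:
  Power in each resistor, P = (ΔV)²/R:
    P_R1 = (10 - 8.696)²/150 = 0.01134 W
    P_R2 = (8.696 - 0)²/1000 = 0.07561 W
  P_total = P_R1 + P_R2 = 0.08696 W

Final answers:
1. V_1 = 8.696 V
2. I_R1 = 0.008696 A
3. P_R2 = 0.07561 W
4. P_total = 0.08696 W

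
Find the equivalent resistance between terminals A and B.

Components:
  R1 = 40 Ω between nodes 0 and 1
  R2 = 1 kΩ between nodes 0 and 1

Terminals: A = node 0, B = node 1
Reduce the network between node 0 (A) and node 1 (B) by series/parallel combination:
  Rp1 = R1 ‖ R2 (parallel, both between nodes 0 and 1) = 1/(1/40 + 1/1000) = 38.46 Ω
R_eq = 38.46 Ω

Final answer: 38.46 Ω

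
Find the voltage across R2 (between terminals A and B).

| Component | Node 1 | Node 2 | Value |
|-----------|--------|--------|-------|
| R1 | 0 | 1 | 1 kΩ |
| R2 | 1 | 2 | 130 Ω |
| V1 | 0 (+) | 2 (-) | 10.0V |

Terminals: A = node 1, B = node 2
R1 and R2 are in series across V1 (node 0 → node 1 → node 2), and the output A–B is taken across R2, so this is a voltage divider.
Series current: I = V1/(R1 + R2) = 10/(1000 + 130) = 10/1130 = 0.00885 A
V_R2 = I × R2 = V1 × R2/(R1 + R2) = 10 × 130/1130 = 1.15 V

Final answer: 1.15 V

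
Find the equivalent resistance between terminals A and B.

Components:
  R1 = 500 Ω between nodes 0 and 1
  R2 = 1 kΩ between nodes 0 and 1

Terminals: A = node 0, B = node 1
Reduce the network between node 0 (A) and node 1 (B) by series/parallel combination:
  Rp1 = R1 ‖ R2 (parallel, both between nodes 0 and 1) = 1/(1/500 + 1/1000) = 333.3 Ω
R_eq = 333.3 Ω

Final answer: 333.3 Ω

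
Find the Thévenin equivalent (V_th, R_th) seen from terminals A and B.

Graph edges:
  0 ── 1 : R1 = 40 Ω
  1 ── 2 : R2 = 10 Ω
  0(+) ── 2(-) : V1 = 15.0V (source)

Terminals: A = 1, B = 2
Step 1 — V_th is the open-circuit voltage V_A - V_B (nothing connected across the terminals).
Nodal analysis, taking node 2 as the 0 V reference.
Source V1 fixes V_0 = 15 V.
KCL at each unknown node (sum of currents leaving = 0; resistances in Ω):
  Node 1: (V_1 - 15)/40 + (V_1 - 0)/10 = 0
Collecting terms: 0.125 × V_1 = 0.375  =>  V_1 = 3 V
V_th = V_1 - V_2 = 3 - 0 = 3 V
Step 2 — R_th: zero the source — replace V1 by a short circuit (node 2 merges into node 0) — and find the resistance seen between A (node 1) and B (node 0).
Reduce the network between node 1 (A) and node 0 (B) by series/parallel combination:
  Rp1 = R1 ‖ R2 (parallel, both between nodes 0 and 1) = 1/(1/40 + 1/10) = 8 Ω
R_th = 8 Ω

Final answer: V_th = 3 V, R_th = 8 Ω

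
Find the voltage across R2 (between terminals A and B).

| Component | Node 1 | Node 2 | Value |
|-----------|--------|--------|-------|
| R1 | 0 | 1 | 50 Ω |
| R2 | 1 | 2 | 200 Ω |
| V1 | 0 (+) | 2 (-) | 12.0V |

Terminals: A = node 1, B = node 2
R1 and R2 are in series across V1 (node 0 → node 1 → node 2), and the output A–B is taken across R2, so this is a voltage divider.
Series current: I = V1/(R1 + R2) = 12/(50 + 200) = 12/250 = 0.048 A
V_R2 = I × R2 = V1 × R2/(R1 + R2) = 12 × 200/250 = 9.6 V

Final answer: 9.6 V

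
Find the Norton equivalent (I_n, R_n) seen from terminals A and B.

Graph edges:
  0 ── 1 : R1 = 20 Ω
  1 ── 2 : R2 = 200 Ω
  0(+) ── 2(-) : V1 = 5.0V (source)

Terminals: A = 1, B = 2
Find the Thévenin equivalent first; then I_n = V_th/R_th and R_n = R_th.
Step 1 — V_th is the open-circuit voltage V_A - V_B (nothing connected across the terminals).
Nodal analysis, taking node 2 as the 0 V reference.
Source V1 fixes V_0 = 5 V.
KCL at each unknown node (sum of currents leaving = 0; resistances in Ω):
  Node 1: (V_1 - 5)/20 + (V_1 - 0)/200 = 0
Collecting terms: 0.055 × V_1 = 0.25  =>  V_1 = 4.545 V
V_th = V_1 - V_2 = 4.545 - 0 = 4.545 V
Step 2 — R_th: zero the source — replace V1 by a short circuit (node 2 merges into node 0) — and find the resistance seen between A (node 1) and B (node 0).
Reduce the network between node 1 (A) and node 0 (B) by series/parallel combination:
  Rp1 = R1 ‖ R2 (parallel, both between nodes 0 and 1) = 1/(1/20 + 1/200) = 18.18 Ω
R_th = 18.18 Ω
I_n = V_th/R_th = 4.545/18.18 = 0.25 A, and R_n = R_th = 18.18 Ω

Final answer: I_n = 0.25 A, R_n = 18.18 Ω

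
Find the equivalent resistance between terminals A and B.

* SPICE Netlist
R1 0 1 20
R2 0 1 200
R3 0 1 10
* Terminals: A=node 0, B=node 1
Reduce the network between node 0 (A) and node 1 (B) by series/parallel combination:
  Rp1 = R1 ‖ R2 ‖ R3 (parallel, all between nodes 0 and 1) = 1/(1/20 + 1/200 + 1/10) = 6.452 Ω
R_eq = 6.452 Ω

Final answer: 6.452 Ω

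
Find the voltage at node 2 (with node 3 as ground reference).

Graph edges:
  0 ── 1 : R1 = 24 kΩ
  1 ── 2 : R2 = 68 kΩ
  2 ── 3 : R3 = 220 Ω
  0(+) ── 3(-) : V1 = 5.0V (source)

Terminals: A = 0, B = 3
Nodal analysis, taking node 3 as the 0 V reference.
Source V1 fixes V_0 = 5 V.
KCL at each unknown node (sum of currents leaving = 0; resistances in Ω):
  Node 1: (V_1 - 5)/24000 + (V_1 - V_2)/68000 = 0
  Node 2: (V_2 - V_1)/68000 + (V_2 - 0)/220 = 0
Collecting terms (coefficients in siemens):
  0.00005637·V_1 - 0.00001471·V_2 = 0.0002083
  0.00456·V_2 - 0.00001471·V_1 = 0
Determinant D = (0.00005637)(0.00456) - (-0.00001471)(-0.00001471) = 0.0000002569
V_1 = [(0.0002083)(0.00456) - (-0.00001471)(0)]/D = 3.699 V
V_2 = [(0.00005637)(0) - (0.0002083)(-0.00001471)]/D = 0.01193 V
The requested potential is V_2 = 0.01193 V.

Final answer: V_2 = 0.01193 V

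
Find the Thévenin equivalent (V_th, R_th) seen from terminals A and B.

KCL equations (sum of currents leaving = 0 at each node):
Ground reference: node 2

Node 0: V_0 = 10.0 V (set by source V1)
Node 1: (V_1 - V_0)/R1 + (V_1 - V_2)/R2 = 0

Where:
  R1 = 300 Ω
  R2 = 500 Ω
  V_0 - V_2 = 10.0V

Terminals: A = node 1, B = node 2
Step 1 — V_th is the open-circuit voltage V_A - V_B (nothing connected across the terminals).
Nodal analysis, taking node 2 as the 0 V reference.
Source V1 fixes V_0 = 10 V.
KCL at each unknown node (sum of currents leaving = 0; resistances in Ω):
  Node 1: (V_1 - 10)/300 + (V_1 - 0)/500 = 0
Collecting terms: 0.005333 × V_1 = 0.03333  =>  V_1 = 6.25 V
V_th = V_1 - V_2 = 6.25 - 0 = 6.25 V
Step 2 — R_th: zero the source — replace V1 by a short circuit (node 2 merges into node 0) — and find the resistance seen between A (node 1) and B (node 0).
Reduce the network between node 1 (A) and node 0 (B) by series/parallel combination:
  Rp1 = R1 ‖ R2 (parallel, both between nodes 0 and 1) = 1/(1/300 + 1/500) = 187.5 Ω
R_th = 187.5 Ω

Final answer: V_th = 6.25 V, R_th = 187.5 Ω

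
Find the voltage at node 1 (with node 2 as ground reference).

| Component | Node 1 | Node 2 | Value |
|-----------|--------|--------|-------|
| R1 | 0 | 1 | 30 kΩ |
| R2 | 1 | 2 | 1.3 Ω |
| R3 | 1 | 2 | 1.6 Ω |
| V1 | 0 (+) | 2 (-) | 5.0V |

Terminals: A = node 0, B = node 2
Nodal analysis, taking node 2 as the 0 V reference.
Source V1 fixes V_0 = 5 V.
KCL at each unknown node (sum of currents leaving = 0; resistances in Ω):
  Node 1: (V_1 - 5)/30000 + (V_1 - 0)/1.3 + (V_1 - 0)/1.6 = 0
Collecting terms: 1.394 × V_1 = 0.0001667  =>  V_1 = 0.0001195 V
The requested potential is V_1 = 0.0001195 V.

Final answer: V_1 = 0.0001195 V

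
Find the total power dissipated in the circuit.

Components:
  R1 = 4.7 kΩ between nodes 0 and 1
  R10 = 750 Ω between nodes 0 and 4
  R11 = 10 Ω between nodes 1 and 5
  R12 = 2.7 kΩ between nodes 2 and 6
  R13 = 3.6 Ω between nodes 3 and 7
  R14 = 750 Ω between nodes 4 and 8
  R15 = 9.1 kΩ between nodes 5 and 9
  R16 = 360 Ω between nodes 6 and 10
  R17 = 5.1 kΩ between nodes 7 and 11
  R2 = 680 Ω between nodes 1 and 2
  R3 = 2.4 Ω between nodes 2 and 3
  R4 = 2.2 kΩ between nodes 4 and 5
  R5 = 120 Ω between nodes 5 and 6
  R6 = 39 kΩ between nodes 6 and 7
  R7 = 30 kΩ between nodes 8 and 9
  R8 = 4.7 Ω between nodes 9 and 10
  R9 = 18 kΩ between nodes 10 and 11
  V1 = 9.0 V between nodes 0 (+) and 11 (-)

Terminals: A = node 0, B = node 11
Nodal analysis, taking node 11 as the 0 V reference.
Source V1 fixes V_0 = 9 V.
KCL at each unknown node (sum of currents leaving = 0; resistances in Ω):
  Node 1: (V_1 - 9)/4700 + (V_1 - V_2)/680 + (V_1 - V_5)/10 = 0
  Node 2: (V_2 - V_1)/680 + (V_2 - V_3)/2.4 + (V_2 - V_6)/2700 = 0
  Node 3: (V_3 - V_2)/2.4 + (V_3 - V_7)/3.6 = 0
  Node 4: (V_4 - V_5)/2200 + (V_4 - 9)/750 + (V_4 - V_8)/750 = 0
  Node 5: (V_5 - V_4)/2200 + (V_5 - V_6)/120 + (V_5 - V_1)/10 + (V_5 - V_9)/9100 = 0
  Node 6: (V_6 - V_5)/120 + (V_6 - V_7)/39000 + (V_6 - V_2)/2700 + (V_6 - V_10)/360 = 0
  Node 7: (V_7 - V_6)/39000 + (V_7 - V_3)/3.6 + (V_7 - 0)/5100 = 0
  Node 8: (V_8 - V_9)/30000 + (V_8 - V_4)/750 = 0
  Node 9: (V_9 - V_8)/30000 + (V_9 - V_10)/4.7 + (V_9 - V_5)/9100 = 0
  Node 10: (V_10 - V_9)/4.7 + (V_10 - 0)/18000 + (V_10 - V_6)/360 = 0
Collecting terms (coefficients in siemens):
  0.1017·V_1 - 0.001471·V_2 - 0.1·V_5 = 0.001915
  0.4185·V_2 - 0.001471·V_1 - 0.4167·V_3 - 0.0003704·V_6 = 0
  0.6944·V_3 - 0.4167·V_2 - 0.2778·V_7 = 0
  0.003121·V_4 - 0.0004545·V_5 - 0.001333·V_8 = 0.012
  0.1089·V_5 - 0.1·V_1 - 0.0004545·V_4 - 0.008333·V_6 - 0.0001099·V_9 = 0
  0.01151·V_6 - 0.0003704·V_2 - 0.008333·V_5 - 0.00002564·V_7 - 0.002778·V_10 = 0
  0.278·V_7 - 0.2778·V_3 - 0.00002564·V_6 = 0
  0.001367·V_8 - 0.001333·V_4 - 0.00003333·V_9 = 0
  0.2129·V_9 - 0.0001099·V_5 - 0.00003333·V_8 - 0.2128·V_10 = 0
  0.2156·V_10 - 0.002778·V_6 - 0.2128·V_9 = 0
Solving these 10 simultaneous equations (Gaussian elimination) gives:
  V_1 = 6.404 V, V_2 = 5.786 V, V_3 = 5.783 V, V_4 = 8.304 V
  V_5 = 6.408 V, V_6 = 6.349 V, V_7 = 5.779 V, V_8 = 8.254 V
  V_9 = 6.255 V, V_10 = 6.254 V
Power in each resistor, P = (ΔV)²/R:
  P_R1 = (9 - 6.404)²/4700 = 0.001433 W
  P_R2 = (6.404 - 5.786)²/680 = 0.0005628 W
  P_R3 = (5.786 - 5.783)²/2.4 = 0.000003003 W
  P_R4 = (8.304 - 6.408)²/2200 = 0.001634 W
  P_R5 = (6.408 - 6.349)²/120 = 0.00002851 W
  P_R6 = (6.349 - 5.779)²/39000 = 0.000008343 W
  P_R7 = (8.254 - 6.255)²/30000 = 0.0001332 W
  P_R8 = (6.255 - 6.254)²/4.7 = 0.00000003274 W
  P_R9 = (6.254 - 0)²/18000 = 0.002173 W
  P_R10 = (9 - 8.304)²/750 = 0.0006464 W
  P_R11 = (6.404 - 6.408)²/10 = 0.000001278 W
  P_R12 = (5.786 - 6.349)²/2700 = 0.0001177 W
  P_R13 = (5.783 - 5.779)²/3.6 = 0.000004504 W
  P_R14 = (8.304 - 8.254)²/750 = 0.00000333 W
  P_R15 = (6.408 - 6.255)²/9100 = 0.000002577 W
  P_R16 = (6.349 - 6.254)²/360 = 0.00002509 W
  P_R17 = (5.779 - 0)²/5100 = 0.006548 W
P_total = P_R1 + P_R2 + P_R3 + P_R4 + P_R5 + P_R6 + P_R7 + P_R8 + P_R9 + P_R10 + P_R11 + P_R12 + P_R13 + P_R14 + P_R15 + P_R16 + P_R17 = 0.01333 W

Final answer: 0.01333 W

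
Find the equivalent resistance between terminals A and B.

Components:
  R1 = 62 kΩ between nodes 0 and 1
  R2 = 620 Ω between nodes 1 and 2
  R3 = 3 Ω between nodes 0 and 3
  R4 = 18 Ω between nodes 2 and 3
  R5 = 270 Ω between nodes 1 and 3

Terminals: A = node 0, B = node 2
The network is not a plain series/parallel combination. Inject a 1 A test current into terminal A (node 0) and return it from terminal B (node 2); then R_eq = V_A / (1 A).
Nodal analysis, taking node 2 as the 0 V reference.
Current source I_test pushes 1 A into node 0 and draws it out of node 2.
KCL at each unknown node (sum of currents leaving = 0; resistances in Ω):
  Node 0: (V_0 - V_1)/62000 + (V_0 - V_3)/3 - 1 = 0
  Node 1: (V_1 - V_0)/62000 + (V_1 - 0)/620 + (V_1 - V_3)/270 = 0
  Node 3: (V_3 - V_0)/3 + (V_3 - V_1)/270 + (V_3 - 0)/18 = 0
Collecting terms (coefficients in siemens):
  0.3333·V_0 - 0.00001613·V_1 - 0.3333·V_3 = 1
  0.005333·V_1 - 0.00001613·V_0 - 0.003704·V_3 = 0
  0.3926·V_3 - 0.3333·V_0 - 0.003704·V_1 = 0
Solving these 3 simultaneous equations (Gaussian elimination) gives:
  V_0 = 20.64 V, V_1 = 12.32 V, V_3 = 17.64 V
R_eq = V_0 / 1 A = 20.64 Ω

Final answer: 20.64 Ω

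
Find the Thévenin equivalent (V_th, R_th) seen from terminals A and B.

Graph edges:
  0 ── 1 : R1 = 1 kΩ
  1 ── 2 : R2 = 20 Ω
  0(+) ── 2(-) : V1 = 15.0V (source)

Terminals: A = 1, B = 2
Step 1 — V_th is the open-circuit voltage V_A - V_B (nothing connected across the terminals).
Nodal analysis, taking node 2 as the 0 V reference.
Source V1 fixes V_0 = 15 V.
KCL at each unknown node (sum of currents leaving = 0; resistances in Ω):
  Node 1: (V_1 - 15)/1000 + (V_1 - 0)/20 = 0
Collecting terms: 0.051 × V_1 = 0.015  =>  V_1 = 0.2941 V
V_th = V_1 - V_2 = 0.2941 - 0 = 0.2941 V
Step 2 — R_th: zero the source — replace V1 by a short circuit (node 2 merges into node 0) — and find the resistance seen between A (node 1) and B (node 0).
Reduce the network between node 1 (A) and node 0 (B) by series/parallel combination:
  Rp1 = R1 ‖ R2 (parallel, both between nodes 0 and 1) = 1/(1/1000 + 1/20) = 19.61 Ω
R_th = 19.61 Ω

Final answer: V_th = 0.2941 V, R_th = 19.61 Ω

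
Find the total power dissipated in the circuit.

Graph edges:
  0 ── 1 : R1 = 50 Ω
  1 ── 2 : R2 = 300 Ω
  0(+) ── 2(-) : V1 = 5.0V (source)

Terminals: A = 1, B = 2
Nodal analysis, taking node 2 as the 0 V reference.
Source V1 fixes V_0 = 5 V.
KCL at each unknown node (sum of currents leaving = 0; resistances in Ω):
  Node 1: (V_1 - 5)/50 + (V_1 - 0)/300 = 0
Collecting terms: 0.02333 × V_1 = 0.1  =>  V_1 = 4.286 V
Power in each resistor, P = (ΔV)²/R:
  P_R1 = (5 - 4.286)²/50 = 0.0102 W
  P_R2 = (4.286 - 0)²/300 = 0.06122 W
P_total = P_R1 + P_R2 = 0.07143 W

Final answer: 0.07143 W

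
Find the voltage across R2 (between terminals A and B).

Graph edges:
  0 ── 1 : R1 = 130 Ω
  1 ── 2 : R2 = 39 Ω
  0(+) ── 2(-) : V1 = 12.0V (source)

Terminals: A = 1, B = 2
R1 and R2 are in series across V1 (node 0 → node 1 → node 2), and the output A–B is taken across R2, so this is a voltage divider.
Series current: I = V1/(R1 + R2) = 12/(130 + 39) = 12/169 = 0.07101 A
V_R2 = I × R2 = V1 × R2/(R1 + R2) = 12 × 39/169 = 2.769 V

Final answer: 2.769 V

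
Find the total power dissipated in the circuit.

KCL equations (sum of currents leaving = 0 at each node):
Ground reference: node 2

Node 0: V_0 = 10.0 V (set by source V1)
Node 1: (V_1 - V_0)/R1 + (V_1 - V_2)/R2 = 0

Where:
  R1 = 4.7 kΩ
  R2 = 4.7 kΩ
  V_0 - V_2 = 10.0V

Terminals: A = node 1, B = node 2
Nodal analysis, taking node 2 as the 0 V reference.
Source V1 fixes V_0 = 10 V.
KCL at each unknown node (sum of currents leaving = 0; resistances in Ω):
  Node 1: (V_1 - 10)/4700 + (V_1 - 0)/4700 = 0
Collecting terms: 0.0004255 × V_1 = 0.002128  =>  V_1 = 5 V
Power in each resistor, P = (ΔV)²/R:
  P_R1 = (10 - 5)²/4700 = 0.005319 W
  P_R2 = (5 - 0)²/4700 = 0.005319 W
P_total = P_R1 + P_R2 = 0.01064 W

Final answer: 0.01064 W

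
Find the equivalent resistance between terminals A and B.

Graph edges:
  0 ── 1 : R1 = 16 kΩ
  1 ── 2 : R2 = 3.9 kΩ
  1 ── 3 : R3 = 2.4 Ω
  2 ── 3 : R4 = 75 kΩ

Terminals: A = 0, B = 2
Reduce the network between node 0 (A) and node 2 (B) by series/parallel combination:
  Rs1 = R3 + R4 (series, joined only at node 3) = 2.4 + 75000 = 75000 Ω
  Rp1 = R2 ‖ Rs1 (parallel, both between nodes 1 and 2) = 1/(1/3900 + 1/75000) = 3707 Ω
  Rs2 = R1 + Rp1 (series, joined only at node 1) = 16000 + 3707 = 19710 Ω
R_eq = 19.71 kΩ

Final answer: 19.71 kΩ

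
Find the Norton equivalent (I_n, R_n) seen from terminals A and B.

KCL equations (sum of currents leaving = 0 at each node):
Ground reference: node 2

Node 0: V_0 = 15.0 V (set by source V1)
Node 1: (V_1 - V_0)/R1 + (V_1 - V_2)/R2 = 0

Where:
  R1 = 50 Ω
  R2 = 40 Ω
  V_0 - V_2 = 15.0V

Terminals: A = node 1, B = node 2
Find the Thévenin equivalent first; then I_n = V_th/R_th and R_n = R_th.
Step 1 — V_th is the open-circuit voltage V_A - V_B (nothing connected across the terminals).
Nodal analysis, taking node 2 as the 0 V reference.
Source V1 fixes V_0 = 15 V.
KCL at each unknown node (sum of currents leaving = 0; resistances in Ω):
  Node 1: (V_1 - 15)/50 + (V_1 - 0)/40 = 0
Collecting terms: 0.045 × V_1 = 0.3  =>  V_1 = 6.667 V
V_th = V_1 - V_2 = 6.667 - 0 = 6.667 V
Step 2 — R_th: zero the source — replace V1 by a short circuit (node 2 merges into node 0) — and find the resistance seen between A (node 1) and B (node 0).
Reduce the network between node 1 (A) and node 0 (B) by series/parallel combination:
  Rp1 = R1 ‖ R2 (parallel, both between nodes 0 and 1) = 1/(1/50 + 1/40) = 22.22 Ω
R_th = 22.22 Ω
I_n = V_th/R_th = 6.667/22.22 = 0.3 A, and R_n = R_th = 22.22 Ω

Final answer: I_n = 0.3 A, R_n = 22.22 Ω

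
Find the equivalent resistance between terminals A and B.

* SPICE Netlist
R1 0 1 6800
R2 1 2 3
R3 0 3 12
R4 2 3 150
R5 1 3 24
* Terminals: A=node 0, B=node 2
The network is not a plain series/parallel combination. Inject a 1 A test current into terminal A (node 0) and return it from terminal B (node 2); then R_eq = V_A / (1 A).
Nodal analysis, taking node 2 as the 0 V reference.
Current source I_test pushes 1 A into node 0 and draws it out of node 2.
KCL at each unknown node (sum of currents leaving = 0; resistances in Ω):
  Node 0: (V_0 - V_1)/6800 + (V_0 - V_3)/12 - 1 = 0
  Node 1: (V_1 - V_0)/6800 + (V_1 - 0)/3 + (V_1 - V_3)/24 = 0
  Node 3: (V_3 - V_0)/12 + (V_3 - V_1)/24 + (V_3 - 0)/150 = 0
Collecting terms (coefficients in siemens):
  0.08348·V_0 - 0.0001471·V_1 - 0.08333·V_3 = 1
  0.3751·V_1 - 0.0001471·V_0 - 0.04167·V_3 = 0
  0.1317·V_3 - 0.08333·V_0 - 0.04167·V_1 = 0
Solving these 3 simultaneous equations (Gaussian elimination) gives:
  V_0 = 34.73 V, V_1 = 2.544 V, V_3 = 22.79 V
R_eq = V_0 / 1 A = 34.73 Ω

Final answer: 34.73 Ω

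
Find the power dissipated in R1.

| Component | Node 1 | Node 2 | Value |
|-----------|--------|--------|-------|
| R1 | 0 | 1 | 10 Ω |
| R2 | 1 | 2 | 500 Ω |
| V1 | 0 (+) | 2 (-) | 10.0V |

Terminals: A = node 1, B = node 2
Nodal analysis, taking node 2 as the 0 V reference.
Source V1 fixes V_0 = 10 V.
KCL at each unknown node (sum of currents leaving = 0; resistances in Ω):
  Node 1: (V_1 - 10)/10 + (V_1 - 0)/500 = 0
Collecting terms: 0.102 × V_1 = 1  =>  V_1 = 9.804 V
I_R1 = (V_0 - V_1)/R1 = (10 - 9.804)/10 = 0.01961 A
P_R1 = I_R1² × R1 = (0.01961)² × 10 = 0.003845 W

Final answer: 0.003845 W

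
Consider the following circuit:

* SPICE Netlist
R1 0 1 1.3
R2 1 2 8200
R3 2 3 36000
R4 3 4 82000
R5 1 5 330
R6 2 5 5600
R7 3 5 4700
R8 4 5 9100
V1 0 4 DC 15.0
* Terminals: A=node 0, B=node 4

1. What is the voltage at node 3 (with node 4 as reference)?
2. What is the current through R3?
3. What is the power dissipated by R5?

Nodal analysis, taking node 4 as the 0 V reference.
Source V1 fixes V_0 = 15 V.
KCL at each unknown node (sum of currents leaving = 0; resistances in Ω):
  Node 1: (V_1 - 15)/1.3 + (V_1 - V_2)/8200 + (V_1 - V_5)/330 = 0
  Node 2: (V_2 - V_1)/8200 + (V_2 - V_3)/36000 + (V_2 - V_5)/5600 = 0
  Node 3: (V_3 - V_2)/36000 + (V_3 - 0)/82000 + (V_3 - V_5)/4700 = 0
  Node 5: (V_5 - V_1)/330 + (V_5 - V_2)/5600 + (V_5 - V_3)/4700 + (V_5 - 0)/9100 = 0
Collecting terms (coefficients in siemens):
  0.7724·V_1 - 0.000122·V_2 - 0.00303·V_5 = 11.54
  0.0003283·V_2 - 0.000122·V_1 - 0.00002778·V_3 - 0.0001786·V_5 = 0
  0.0002527·V_3 - 0.00002778·V_2 - 0.0002128·V_5 = 0
  0.003532·V_5 - 0.00303·V_1 - 0.0001786·V_2 - 0.0002128·V_3 = 0
Solving these 4 simultaneous equations (Gaussian elimination) gives:
  V_1 = 15 V, V_2 = 14.59 V, V_3 = 13.76 V, V_5 = 14.44 V
Part 1:
  Read off the nodal solution: V_3 = 13.76 V
Part 2:
  I_R3 = (V_2 - V_3)/R3 = (14.59 - 13.76)/36000 = 0.00002309 A
  Magnitude: I_R3 = 0.00002309 A
Part 3:
  I_R5 = (V_1 - V_5)/R5 = (15 - 14.44)/330 = 0.001704 A
  P_R5 = I_R5² × R5 = (0.001704)² × 330 = 0.0009581 W

Final answers:
1. V_3 = 13.76 V
2. I_R3 = 2.309e-05 A
3. P_R5 = 0.0009581 W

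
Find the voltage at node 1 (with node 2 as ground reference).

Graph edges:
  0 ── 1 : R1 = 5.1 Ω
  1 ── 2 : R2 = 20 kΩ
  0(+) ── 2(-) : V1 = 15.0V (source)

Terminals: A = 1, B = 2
Nodal analysis, taking node 2 as the 0 V reference.
Source V1 fixes V_0 = 15 V.
KCL at each unknown node (sum of currents leaving = 0; resistances in Ω):
  Node 1: (V_1 - 15)/5.1 + (V_1 - 0)/20000 = 0
Collecting terms: 0.1961 × V_1 = 2.941  =>  V_1 = 15 V
The requested potential is V_1 = 15 V.

Final answer: V_1 = 15 V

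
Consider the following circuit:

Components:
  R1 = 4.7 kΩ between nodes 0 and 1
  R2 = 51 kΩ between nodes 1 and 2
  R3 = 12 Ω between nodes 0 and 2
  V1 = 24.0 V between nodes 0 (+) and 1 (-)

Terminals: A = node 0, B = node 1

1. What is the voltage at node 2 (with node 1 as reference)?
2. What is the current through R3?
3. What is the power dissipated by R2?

Nodal analysis, taking node 1 as the 0 V reference.
Source V1 fixes V_0 = 24 V.
KCL at each unknown node (sum of currents leaving = 0; resistances in Ω):
  Node 2: (V_2 - 0)/51000 + (V_2 - 24)/12 = 0
Collecting terms: 0.08335 × V_2 = 2  =>  V_2 = 23.99 V
Part 1:
  Read off the nodal solution: V_2 = 23.99 V
Part 2:
  I_R3 = (V_0 - V_2)/R3 = (24 - 23.99)/12 = 0.0004705 A
  Magnitude: I_R3 = 0.0004705 A
Part 3:
  I_R2 = (V_1 - V_2)/R2 = (0 - 23.99)/51000 = -0.0004705 A
  P_R2 = I_R2² × R2 = (-0.0004705)² × 51000 = 0.01129 W

Final answers:
1. V_2 = 23.99 V
2. I_R3 = 0.0004705 A
3. P_R2 = 0.01129 W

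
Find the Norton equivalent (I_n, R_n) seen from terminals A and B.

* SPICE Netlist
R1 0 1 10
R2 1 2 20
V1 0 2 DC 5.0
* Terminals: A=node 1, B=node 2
Find the Thévenin equivalent first; then I_n = V_th/R_th and R_n = R_th.
Step 1 — V_th is the open-circuit voltage V_A - V_B (nothing connected across the terminals).
Nodal analysis, taking node 2 as the 0 V reference.
Source V1 fixes V_0 = 5 V.
KCL at each unknown node (sum of currents leaving = 0; resistances in Ω):
  Node 1: (V_1 - 5)/10 + (V_1 - 0)/20 = 0
Collecting terms: 0.15 × V_1 = 0.5  =>  V_1 = 3.333 V
V_th = V_1 - V_2 = 3.333 - 0 = 3.333 V
Step 2 — R_th: zero the source — replace V1 by a short circuit (node 2 merges into node 0) — and find the resistance seen between A (node 1) and B (node 0).
Reduce the network between node 1 (A) and node 0 (B) by series/parallel combination:
  Rp1 = R1 ‖ R2 (parallel, both between nodes 0 and 1) = 1/(1/10 + 1/20) = 6.667 Ω
R_th = 6.667 Ω
I_n = V_th/R_th = 3.333/6.667 = 0.5 A, and R_n = R_th = 6.667 Ω

Final answer: I_n = 0.5 A, R_n = 6.667 Ω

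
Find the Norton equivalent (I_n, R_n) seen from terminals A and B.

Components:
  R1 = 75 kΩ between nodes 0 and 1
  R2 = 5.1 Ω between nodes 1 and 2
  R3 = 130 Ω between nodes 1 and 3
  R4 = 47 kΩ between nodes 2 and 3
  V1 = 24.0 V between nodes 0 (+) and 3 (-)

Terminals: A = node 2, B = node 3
Find the Thévenin equivalent first; then I_n = V_th/R_th and R_n = R_th.
Step 1 — V_th is the open-circuit voltage V_A - V_B (nothing connected across the terminals).
Nodal analysis, taking node 3 as the 0 V reference.
Source V1 fixes V_0 = 24 V.
KCL at each unknown node (sum of currents leaving = 0; resistances in Ω):
  Node 1: (V_1 - 24)/75000 + (V_1 - V_2)/5.1 + (V_1 - 0)/130 = 0
  Node 2: (V_2 - V_1)/5.1 + (V_2 - 0)/47000 = 0
Collecting terms (coefficients in siemens):
  0.2038·V_1 - 0.1961·V_2 = 0.00032
  0.1961·V_2 - 0.1961·V_1 = 0
Determinant D = (0.2038)(0.1961) - (-0.1961)(-0.1961) = 0.001515
V_1 = [(0.00032)(0.1961) - (-0.1961)(0)]/D = 0.04141 V
V_2 = [(0.2038)(0) - (0.00032)(-0.1961)]/D = 0.04141 V
V_th = V_2 - V_3 = 0.04141 - 0 = 0.04141 V
Step 2 — R_th: zero the source — replace V1 by a short circuit (node 3 merges into node 0) — and find the resistance seen between A (node 2) and B (node 0).
Reduce the network between node 2 (A) and node 0 (B) by series/parallel combination:
  Rp1 = R1 ‖ R3 (parallel, both between nodes 0 and 1) = 1/(1/75000 + 1/130) = 129.8 Ω
  Rs1 = R2 + Rp1 (series, joined only at node 1) = 5.1 + 129.8 = 134.9 Ω
  Rp2 = R4 ‖ Rs1 (parallel, both between nodes 0 and 2) = 1/(1/47000 + 1/134.9) = 134.5 Ω
R_th = 134.5 Ω
I_n = V_th/R_th = 0.04141/134.5 = 0.0003079 A, and R_n = R_th = 134.5 Ω

Final answer: I_n = 0.0003079 A, R_n = 134.5 Ω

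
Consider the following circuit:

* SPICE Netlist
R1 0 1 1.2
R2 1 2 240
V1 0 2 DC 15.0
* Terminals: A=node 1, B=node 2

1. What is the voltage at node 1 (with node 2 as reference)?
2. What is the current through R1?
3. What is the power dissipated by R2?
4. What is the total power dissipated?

Nodal analysis, taking node 2 as the 0 V reference.
Source V1 fixes V_0 = 15 V.
KCL at each unknown node (sum of currents leaving = 0; resistances in Ω):
  Node 1: (V_1 - 15)/1.2 + (V_1 - 0)/240 = 0
Collecting terms: 0.8375 × V_1 = 12.5  =>  V_1 = 14.93 V
Part 1:
  Read off the nodal solution: V_1 = 14.93 V
Part 2:
  I_R1 = (V_0 - V_1)/R1 = (15 - 14.93)/1.2 = 0.06219 A
  Magnitude: I_R1 = 0.06219 A
Part 3:
  I_R2 = (V_1 - V_2)/R2 = (14.93 - 0)/240 = 0.06219 A
  P_R2 = I_R2² × R2 = (0.06219)² × 240 = 0.9282 W
Part 4:
  Power in each resistor, P = (ΔV)²/R:
    P_R1 = (15 - 14.93)²/1.2 = 0.004641 W
    P_R2 = (14.93 - 0)²/240 = 0.9282 W
  P_total = P_R1 + P_R2 = 0.9328 W

Final answers:
1. V_1 = 14.93 V
2. I_R1 = 0.06219 A
3. P_R2 = 0.9282 W
4. P_total = 0.9328 W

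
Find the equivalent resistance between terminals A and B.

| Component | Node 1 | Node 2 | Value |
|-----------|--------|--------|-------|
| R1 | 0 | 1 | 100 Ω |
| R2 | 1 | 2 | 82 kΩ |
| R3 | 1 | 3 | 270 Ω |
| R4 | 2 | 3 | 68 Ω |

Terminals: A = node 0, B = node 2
Reduce the network between node 0 (A) and node 2 (B) by series/parallel combination:
  Rs1 = R3 + R4 (series, joined only at node 3) = 270 + 68 = 338 Ω
  Rp1 = R2 ‖ Rs1 (parallel, both between nodes 1 and 2) = 1/(1/82000 + 1/338) = 336.6 Ω
  Rs2 = R1 + Rp1 (series, joined only at node 1) = 100 + 336.6 = 436.6 Ω
R_eq = 436.6 Ω

Final answer: 436.6 Ω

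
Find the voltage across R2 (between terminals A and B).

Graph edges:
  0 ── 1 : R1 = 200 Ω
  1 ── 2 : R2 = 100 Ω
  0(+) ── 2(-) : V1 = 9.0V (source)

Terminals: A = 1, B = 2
R1 and R2 are in series across V1 (node 0 → node 1 → node 2), and the output A–B is taken across R2, so this is a voltage divider.
Series current: I = V1/(R1 + R2) = 9/(200 + 100) = 9/300 = 0.03 A
V_R2 = I × R2 = V1 × R2/(R1 + R2) = 9 × 100/300 = 3 V

Final answer: 3 V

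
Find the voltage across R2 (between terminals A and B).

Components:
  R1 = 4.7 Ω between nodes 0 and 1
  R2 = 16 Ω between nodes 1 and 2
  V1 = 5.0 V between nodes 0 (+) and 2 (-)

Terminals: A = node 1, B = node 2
R1 and R2 are in series across V1 (node 0 → node 1 → node 2), and the output A–B is taken across R2, so this is a voltage divider.
Series current: I = V1/(R1 + R2) = 5/(4.7 + 16) = 5/20.7 = 0.2415 A
V_R2 = I × R2 = V1 × R2/(R1 + R2) = 5 × 16/20.7 = 3.865 V

Final answer: 3.865 V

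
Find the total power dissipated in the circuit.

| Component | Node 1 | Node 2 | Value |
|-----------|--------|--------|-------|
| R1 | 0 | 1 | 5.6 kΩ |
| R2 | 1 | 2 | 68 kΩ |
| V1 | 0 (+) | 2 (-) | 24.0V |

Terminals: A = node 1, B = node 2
Nodal analysis, taking node 2 as the 0 V reference.
Source V1 fixes V_0 = 24 V.
KCL at each unknown node (sum of currents leaving = 0; resistances in Ω):
  Node 1: (V_1 - 24)/5600 + (V_1 - 0)/68000 = 0
Collecting terms: 0.0001933 × V_1 = 0.004286  =>  V_1 = 22.17 V
Power in each resistor, P = (ΔV)²/R:
  P_R1 = (24 - 22.17)²/5600 = 0.0005955 W
  P_R2 = (22.17 - 0)²/68000 = 0.007231 W
P_total = P_R1 + P_R2 = 0.007826 W

Final answer: 0.007826 W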